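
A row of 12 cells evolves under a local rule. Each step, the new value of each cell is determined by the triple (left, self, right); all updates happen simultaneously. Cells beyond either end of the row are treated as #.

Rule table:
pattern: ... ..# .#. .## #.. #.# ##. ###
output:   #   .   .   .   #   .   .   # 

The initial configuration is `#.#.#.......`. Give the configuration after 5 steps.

.....######.
####..####..
###.#..##.#.
##...#......
#.##..#####.

#.##..#####.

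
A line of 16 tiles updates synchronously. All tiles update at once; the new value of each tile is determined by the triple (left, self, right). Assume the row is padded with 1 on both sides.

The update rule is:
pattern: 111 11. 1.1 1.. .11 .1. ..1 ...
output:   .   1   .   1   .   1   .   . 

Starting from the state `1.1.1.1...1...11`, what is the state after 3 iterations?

1.1.11..11..11..

iteration 1: 1.1.1.11..11....
iteration 2: 1.1.1..11..11...
iteration 3: 1.1.11..11..11..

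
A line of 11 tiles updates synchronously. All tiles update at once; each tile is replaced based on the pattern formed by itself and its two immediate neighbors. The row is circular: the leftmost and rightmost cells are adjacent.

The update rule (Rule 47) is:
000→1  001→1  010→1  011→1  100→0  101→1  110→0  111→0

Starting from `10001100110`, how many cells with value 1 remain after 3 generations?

7

10111001101
01100011011
11001110110
count of 1: 7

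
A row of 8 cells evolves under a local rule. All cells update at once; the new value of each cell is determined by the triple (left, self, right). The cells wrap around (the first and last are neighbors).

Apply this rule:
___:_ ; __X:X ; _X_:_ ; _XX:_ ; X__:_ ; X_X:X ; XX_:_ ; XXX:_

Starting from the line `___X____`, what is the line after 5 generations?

__X_____
_X______
X_______
_______X
______X_

______X_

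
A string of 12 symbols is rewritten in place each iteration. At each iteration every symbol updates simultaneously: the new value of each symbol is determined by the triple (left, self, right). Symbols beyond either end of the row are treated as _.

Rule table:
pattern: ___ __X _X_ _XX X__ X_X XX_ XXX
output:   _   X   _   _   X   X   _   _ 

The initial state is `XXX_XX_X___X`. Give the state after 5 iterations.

___X__X_X_X_
__X_XX_X_X_X
_X_X__X_X_X_
X_X_XX_X_X_X
_X_X__X_X_X_

_X_X__X_X_X_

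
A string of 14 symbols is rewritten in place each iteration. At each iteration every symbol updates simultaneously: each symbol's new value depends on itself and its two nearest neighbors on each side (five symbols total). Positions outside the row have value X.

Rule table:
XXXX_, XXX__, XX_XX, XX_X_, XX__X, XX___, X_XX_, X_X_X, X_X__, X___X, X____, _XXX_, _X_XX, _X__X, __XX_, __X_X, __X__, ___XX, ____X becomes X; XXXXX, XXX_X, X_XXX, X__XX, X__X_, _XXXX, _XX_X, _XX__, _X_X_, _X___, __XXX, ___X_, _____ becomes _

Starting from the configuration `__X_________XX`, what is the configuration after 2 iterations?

iteration 1: X_X_X_____XX__
iteration 2: _XX_X_X_XXX_X_

_XX_X_X_XXX_X_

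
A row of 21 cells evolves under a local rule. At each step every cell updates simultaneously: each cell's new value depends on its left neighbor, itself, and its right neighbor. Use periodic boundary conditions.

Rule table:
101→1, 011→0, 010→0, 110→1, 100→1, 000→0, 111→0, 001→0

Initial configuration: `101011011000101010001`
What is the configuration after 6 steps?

010001101011011000101

step 1: 110101101100010101000
step 2: 011010110110001010100
step 3: 001101011011000101010
step 4: 000110101101100010101
step 5: 100011010110110001010
step 6: 010001101011011000101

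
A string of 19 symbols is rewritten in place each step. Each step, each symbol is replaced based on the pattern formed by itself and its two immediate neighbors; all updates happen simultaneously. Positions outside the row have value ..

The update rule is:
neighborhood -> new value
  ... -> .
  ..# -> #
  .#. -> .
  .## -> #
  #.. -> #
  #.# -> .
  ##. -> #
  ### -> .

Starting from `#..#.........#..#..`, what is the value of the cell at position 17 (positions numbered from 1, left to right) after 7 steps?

step 1: .##.#.......#.##.#.
step 2: ###..#.....#..##..#
step 3: #.###.#...#.######.
step 4: ..#.#..#.#..#....##
step 5: .#...##...##.#..###
step 6: #.#.####.###..###.#
step 7: ....#..#.#.####.#..
position 17 holds #

#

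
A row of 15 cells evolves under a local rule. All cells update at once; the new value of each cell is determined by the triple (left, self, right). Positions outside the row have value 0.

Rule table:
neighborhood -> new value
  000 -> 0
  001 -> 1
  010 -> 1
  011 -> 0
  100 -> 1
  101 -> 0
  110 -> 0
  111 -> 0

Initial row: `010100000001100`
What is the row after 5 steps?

001110010010000

110110000010010
000001000111111
000011101000000
000100001100000
001110010010000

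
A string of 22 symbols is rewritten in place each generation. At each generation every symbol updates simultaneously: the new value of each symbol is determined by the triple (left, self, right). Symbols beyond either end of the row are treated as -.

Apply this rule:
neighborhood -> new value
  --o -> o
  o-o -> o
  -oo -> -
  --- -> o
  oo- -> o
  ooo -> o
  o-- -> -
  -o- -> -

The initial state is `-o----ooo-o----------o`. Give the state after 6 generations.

-o-oo-o-ooo-oo-o-oooo-

o--ooo-ooo--ooooooooo-
--o-ooo-oo-o-oooooooo-
oo-o-ooo-oo-o-ooooooo-
-oo-o-ooo-oo-o-oooooo-
o-oo-o-ooo-oo-o-ooooo-
-o-oo-o-ooo-oo-o-oooo-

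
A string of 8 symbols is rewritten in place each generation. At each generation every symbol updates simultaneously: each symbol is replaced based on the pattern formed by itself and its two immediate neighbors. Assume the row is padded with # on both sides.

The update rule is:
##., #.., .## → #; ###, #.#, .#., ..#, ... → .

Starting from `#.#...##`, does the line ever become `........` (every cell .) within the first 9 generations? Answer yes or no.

no

#..#..#.
##..#...
.##..#..
.###..#.
.#.##...
...###..
#..#.##.
##...##.
.##..##.
generation 9 is .##..##., still not uniform .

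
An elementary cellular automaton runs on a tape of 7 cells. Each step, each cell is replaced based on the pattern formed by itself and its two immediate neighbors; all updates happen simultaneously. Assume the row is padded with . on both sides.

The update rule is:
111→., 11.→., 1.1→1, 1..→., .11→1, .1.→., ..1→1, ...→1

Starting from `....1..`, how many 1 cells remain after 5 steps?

1111..1
1....1.
..111..
111...1
1...11.
count of 1: 3

3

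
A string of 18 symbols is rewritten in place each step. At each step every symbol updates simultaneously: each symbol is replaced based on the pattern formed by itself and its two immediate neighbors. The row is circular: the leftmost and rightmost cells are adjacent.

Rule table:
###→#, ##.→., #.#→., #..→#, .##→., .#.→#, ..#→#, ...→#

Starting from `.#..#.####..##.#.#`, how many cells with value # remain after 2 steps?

9

.####..##.##...#.#
..##.##.....####.#
count of #: 9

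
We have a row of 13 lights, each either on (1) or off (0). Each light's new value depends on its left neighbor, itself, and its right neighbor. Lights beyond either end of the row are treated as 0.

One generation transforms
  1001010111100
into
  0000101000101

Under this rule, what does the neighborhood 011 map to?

0

At position 7 the neighborhood is 011; the next row has 0 there.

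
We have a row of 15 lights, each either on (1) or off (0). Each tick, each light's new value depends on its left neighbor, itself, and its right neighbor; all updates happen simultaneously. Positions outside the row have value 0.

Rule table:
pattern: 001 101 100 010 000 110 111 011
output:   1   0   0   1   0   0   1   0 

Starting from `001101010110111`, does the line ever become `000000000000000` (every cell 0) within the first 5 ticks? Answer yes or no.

no

tick 1: 010001010000010
tick 2: 110011010000110
tick 3: 000100010001000
tick 4: 001100110011000
tick 5: 010001000100000
tick 5 is 010001000100000, still not uniform 0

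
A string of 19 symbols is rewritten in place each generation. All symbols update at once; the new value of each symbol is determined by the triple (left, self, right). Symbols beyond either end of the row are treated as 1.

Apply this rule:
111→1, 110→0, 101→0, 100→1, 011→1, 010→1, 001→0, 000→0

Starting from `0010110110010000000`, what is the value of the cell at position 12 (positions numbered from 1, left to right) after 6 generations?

1

1010100101011000000
0010110101010100000
1010100101010110000
0010110101010101000
1010100101010101100
0010110101010101010
position 12 holds 1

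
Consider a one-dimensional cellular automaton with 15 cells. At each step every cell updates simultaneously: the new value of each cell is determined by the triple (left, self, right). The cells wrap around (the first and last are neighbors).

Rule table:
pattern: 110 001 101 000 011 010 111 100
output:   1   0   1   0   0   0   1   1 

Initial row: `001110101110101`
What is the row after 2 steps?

010011101011101

step 1: 100111010111010
step 2: 010011101011101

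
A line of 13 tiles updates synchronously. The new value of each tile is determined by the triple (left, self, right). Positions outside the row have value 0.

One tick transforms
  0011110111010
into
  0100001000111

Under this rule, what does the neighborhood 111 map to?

0

At position 3 the neighborhood is 111; the next row has 0 there.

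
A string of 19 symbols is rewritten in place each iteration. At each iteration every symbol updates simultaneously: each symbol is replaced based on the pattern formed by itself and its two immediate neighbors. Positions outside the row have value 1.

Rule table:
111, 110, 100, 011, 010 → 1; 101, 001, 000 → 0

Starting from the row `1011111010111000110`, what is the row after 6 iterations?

iteration 1: 1011111010111100110
iteration 2: 1011111010111110110
iteration 3: 1011111010111110110  (fixed point — unchanged through iteration 6)

1011111010111110110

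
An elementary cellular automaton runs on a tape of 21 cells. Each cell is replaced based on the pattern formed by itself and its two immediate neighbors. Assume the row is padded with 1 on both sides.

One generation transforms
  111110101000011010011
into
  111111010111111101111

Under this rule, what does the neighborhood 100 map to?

1

At position 9 the neighborhood is 100; the next row has 1 there.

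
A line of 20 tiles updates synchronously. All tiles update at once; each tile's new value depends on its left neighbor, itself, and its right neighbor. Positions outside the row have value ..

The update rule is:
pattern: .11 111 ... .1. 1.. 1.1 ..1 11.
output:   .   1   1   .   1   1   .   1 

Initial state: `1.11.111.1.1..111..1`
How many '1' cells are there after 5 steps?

10

.1.11.111.1.1..111..
..1.11.111.1.1..1111
1..1.11.111.1.1..111
.1..1.11.111.1.1..11
..1..1.11.111.1.1..1
count of 1: 10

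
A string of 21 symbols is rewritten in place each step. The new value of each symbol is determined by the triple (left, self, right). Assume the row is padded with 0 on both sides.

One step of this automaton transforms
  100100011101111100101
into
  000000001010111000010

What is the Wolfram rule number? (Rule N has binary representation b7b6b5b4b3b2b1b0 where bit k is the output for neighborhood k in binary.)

position 8: 111 → 1  (bit 7 = 1)
position 9: 110 → 0  (bit 6 = 0)
position 10: 101 → 1  (bit 5 = 1)
position 1: 100 → 0  (bit 4 = 0)
position 7: 011 → 0  (bit 3 = 0)
position 0: 010 → 0  (bit 2 = 0)
position 2: 001 → 0  (bit 1 = 0)
position 5: 000 → 0  (bit 0 = 0)
bits b7..b0 = 10100000 = 160

160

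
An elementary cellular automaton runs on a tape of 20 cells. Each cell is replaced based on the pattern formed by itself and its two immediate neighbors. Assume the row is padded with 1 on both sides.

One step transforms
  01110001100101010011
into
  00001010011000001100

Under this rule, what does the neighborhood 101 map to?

At position 0 the neighborhood is 101; the next row has 0 there.

0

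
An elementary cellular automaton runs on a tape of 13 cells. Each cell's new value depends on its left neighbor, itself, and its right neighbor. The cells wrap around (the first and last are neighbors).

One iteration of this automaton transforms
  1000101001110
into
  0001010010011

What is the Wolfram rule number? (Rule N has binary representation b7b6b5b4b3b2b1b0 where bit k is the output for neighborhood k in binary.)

98

position 10: 111 → 0  (bit 7 = 0)
position 11: 110 → 1  (bit 6 = 1)
position 5: 101 → 1  (bit 5 = 1)
position 1: 100 → 0  (bit 4 = 0)
position 9: 011 → 0  (bit 3 = 0)
position 0: 010 → 0  (bit 2 = 0)
position 3: 001 → 1  (bit 1 = 1)
position 2: 000 → 0  (bit 0 = 0)
bits b7..b0 = 01100010 = 98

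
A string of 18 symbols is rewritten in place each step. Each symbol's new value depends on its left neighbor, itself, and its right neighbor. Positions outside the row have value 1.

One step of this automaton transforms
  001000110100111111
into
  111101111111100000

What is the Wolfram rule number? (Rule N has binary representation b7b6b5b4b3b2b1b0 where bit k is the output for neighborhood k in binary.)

126

position 13: 111 → 0  (bit 7 = 0)
position 7: 110 → 1  (bit 6 = 1)
position 8: 101 → 1  (bit 5 = 1)
position 0: 100 → 1  (bit 4 = 1)
position 6: 011 → 1  (bit 3 = 1)
position 2: 010 → 1  (bit 2 = 1)
position 1: 001 → 1  (bit 1 = 1)
position 4: 000 → 0  (bit 0 = 0)
bits b7..b0 = 01111110 = 126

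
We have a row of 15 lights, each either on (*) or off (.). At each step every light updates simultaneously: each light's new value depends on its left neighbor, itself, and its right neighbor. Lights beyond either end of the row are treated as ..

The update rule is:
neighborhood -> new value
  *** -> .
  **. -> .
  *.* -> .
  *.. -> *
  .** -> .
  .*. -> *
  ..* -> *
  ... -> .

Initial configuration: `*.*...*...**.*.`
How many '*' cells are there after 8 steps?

*.**.***.*...**
*........**.*..
**......*...**.
..*....***.*..*
.***..*....****
*...****..*....
**.*....****...
...**..*....*..
count of *: 4

4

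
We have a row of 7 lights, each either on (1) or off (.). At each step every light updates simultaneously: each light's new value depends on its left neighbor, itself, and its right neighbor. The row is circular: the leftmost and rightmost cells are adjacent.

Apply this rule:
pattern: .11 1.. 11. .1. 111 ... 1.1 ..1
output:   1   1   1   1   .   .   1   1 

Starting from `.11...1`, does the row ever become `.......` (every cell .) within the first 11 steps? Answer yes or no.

yes

1111.11
...111.
..11.11
1111111
.......
all cells are . at step 5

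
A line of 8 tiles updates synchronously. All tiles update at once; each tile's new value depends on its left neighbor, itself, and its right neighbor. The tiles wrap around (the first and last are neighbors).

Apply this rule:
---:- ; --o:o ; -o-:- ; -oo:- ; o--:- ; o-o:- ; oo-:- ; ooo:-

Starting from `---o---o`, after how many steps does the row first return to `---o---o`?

4

--o---o-
-o---o--
o---o---
---o---o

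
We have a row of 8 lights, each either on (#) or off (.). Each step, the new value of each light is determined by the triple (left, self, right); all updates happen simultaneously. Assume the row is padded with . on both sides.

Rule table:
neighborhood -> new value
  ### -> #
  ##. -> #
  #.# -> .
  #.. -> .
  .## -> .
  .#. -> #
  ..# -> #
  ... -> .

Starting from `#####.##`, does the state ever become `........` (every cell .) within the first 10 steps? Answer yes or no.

.####..#
#.###.##
#..##..#
#.#.#.##
#.#.#..#
#.#.#.##  (repeats step 4; period 2)
step 10: #.#.#.##
step 10 is #.#.#.##, still not uniform .

no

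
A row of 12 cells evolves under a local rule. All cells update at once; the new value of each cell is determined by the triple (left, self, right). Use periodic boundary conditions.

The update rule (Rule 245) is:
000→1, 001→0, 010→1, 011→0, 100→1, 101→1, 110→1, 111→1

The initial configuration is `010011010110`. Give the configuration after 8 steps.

111101101100

step 1: 011001111011
step 2: 101100111101
step 3: 110110011110
step 4: 011011001111
step 5: 101101100111
step 6: 110110110011
step 7: 111011011001
step 8: 111101101100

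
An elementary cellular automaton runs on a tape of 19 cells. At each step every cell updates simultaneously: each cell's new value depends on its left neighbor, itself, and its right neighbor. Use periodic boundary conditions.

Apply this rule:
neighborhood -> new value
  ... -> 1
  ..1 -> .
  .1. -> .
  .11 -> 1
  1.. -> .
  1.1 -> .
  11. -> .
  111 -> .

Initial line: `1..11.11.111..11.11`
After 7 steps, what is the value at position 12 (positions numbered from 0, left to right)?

...1..1..1....1..1.
11.........11......
1..1111111.1..1111.
...1..........1....
11...11111111...111
...1.1........1.1..
11.....111111.....1
position 12 holds 1

1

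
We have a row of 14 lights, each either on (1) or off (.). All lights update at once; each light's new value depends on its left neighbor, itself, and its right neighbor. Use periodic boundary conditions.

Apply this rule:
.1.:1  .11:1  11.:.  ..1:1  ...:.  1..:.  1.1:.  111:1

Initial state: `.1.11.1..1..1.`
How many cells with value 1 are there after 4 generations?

6

generation 1: 11.1..1.11.11.
generation 2: 1..1.11.1..1..
generation 3: 1.11.1..1.11.1
generation 4: ..1..1.11.1..1
count of 1: 6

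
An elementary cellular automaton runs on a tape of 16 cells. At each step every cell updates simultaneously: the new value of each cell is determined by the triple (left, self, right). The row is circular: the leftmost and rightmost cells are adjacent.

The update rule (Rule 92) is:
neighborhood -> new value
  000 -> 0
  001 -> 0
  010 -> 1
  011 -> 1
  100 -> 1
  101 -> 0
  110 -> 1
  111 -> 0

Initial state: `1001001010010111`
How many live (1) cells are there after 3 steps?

1101101011010100
1101101011010110
1101101011010110
count of 1: 10

10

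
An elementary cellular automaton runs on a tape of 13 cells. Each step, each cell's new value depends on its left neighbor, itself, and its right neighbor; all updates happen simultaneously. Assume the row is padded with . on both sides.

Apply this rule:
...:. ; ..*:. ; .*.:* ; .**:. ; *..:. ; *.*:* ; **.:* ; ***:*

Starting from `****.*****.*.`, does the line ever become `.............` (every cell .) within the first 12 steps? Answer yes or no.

no

.****.******.
..****.*****.
...****.****.
....****.***.
.....****.**.
......****.*.
.......*****.
........****.
.........***.
..........**.
...........*.
...........*.
step 12 is ...........*., still not uniform .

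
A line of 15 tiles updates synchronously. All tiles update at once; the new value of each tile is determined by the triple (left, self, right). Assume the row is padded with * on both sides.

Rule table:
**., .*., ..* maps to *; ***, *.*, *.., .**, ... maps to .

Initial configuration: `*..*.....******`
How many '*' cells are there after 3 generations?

*.**....*......
*..*...**.....*
*.**..*.*....*.
count of *: 6

6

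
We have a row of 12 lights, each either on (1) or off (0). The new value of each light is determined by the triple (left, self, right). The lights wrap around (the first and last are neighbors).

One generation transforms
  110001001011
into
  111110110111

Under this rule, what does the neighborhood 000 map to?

At position 3 the neighborhood is 000; the next row has 1 there.

1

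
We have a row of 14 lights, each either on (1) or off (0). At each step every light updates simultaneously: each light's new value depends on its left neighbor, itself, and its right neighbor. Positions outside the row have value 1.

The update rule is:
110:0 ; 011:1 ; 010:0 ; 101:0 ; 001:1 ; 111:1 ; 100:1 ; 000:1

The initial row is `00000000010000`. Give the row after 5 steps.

11111111101111
11111111001111
11111110111111
11111100111111
11111011111111

11111011111111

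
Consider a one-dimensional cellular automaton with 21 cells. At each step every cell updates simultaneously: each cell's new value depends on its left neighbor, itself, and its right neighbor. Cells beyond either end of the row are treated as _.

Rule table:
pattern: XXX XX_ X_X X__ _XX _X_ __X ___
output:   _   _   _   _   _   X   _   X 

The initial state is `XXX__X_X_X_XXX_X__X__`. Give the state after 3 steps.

step 1: _____X_X_X_____X__X_X
step 2: XXXX_X_X_X_XXX_X__X_X
step 3: _____X_X_X_____X__X_X

_____X_X_X_____X__X_X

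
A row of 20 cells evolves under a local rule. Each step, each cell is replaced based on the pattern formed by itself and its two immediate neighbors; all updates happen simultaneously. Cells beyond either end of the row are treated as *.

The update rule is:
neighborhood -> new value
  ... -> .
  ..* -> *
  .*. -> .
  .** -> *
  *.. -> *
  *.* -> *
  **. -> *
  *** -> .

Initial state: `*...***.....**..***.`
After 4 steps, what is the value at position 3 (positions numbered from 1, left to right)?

*

**.**.**...******.**
.********.**....***.
**......*****..**.**
.**....**...*******.
position 3 holds *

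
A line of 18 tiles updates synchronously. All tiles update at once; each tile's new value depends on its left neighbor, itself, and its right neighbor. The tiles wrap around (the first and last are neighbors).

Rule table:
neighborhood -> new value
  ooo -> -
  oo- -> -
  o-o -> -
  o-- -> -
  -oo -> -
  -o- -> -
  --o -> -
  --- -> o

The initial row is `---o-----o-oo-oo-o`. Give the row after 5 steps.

step 1: -o---ooo----------
step 2: ---o-----ooooooooo
step 3: -o---ooo----------  (repeats step 1; period 2)
step 5: -o---ooo----------

-o---ooo----------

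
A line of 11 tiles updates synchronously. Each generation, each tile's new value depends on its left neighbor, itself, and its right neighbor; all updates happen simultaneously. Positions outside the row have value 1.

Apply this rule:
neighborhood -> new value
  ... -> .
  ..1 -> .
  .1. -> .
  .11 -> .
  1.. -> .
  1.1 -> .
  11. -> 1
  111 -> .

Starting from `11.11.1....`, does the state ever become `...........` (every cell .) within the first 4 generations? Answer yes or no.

generation 1: .1..1......
generation 2: ...........
all cells are . at generation 2

yes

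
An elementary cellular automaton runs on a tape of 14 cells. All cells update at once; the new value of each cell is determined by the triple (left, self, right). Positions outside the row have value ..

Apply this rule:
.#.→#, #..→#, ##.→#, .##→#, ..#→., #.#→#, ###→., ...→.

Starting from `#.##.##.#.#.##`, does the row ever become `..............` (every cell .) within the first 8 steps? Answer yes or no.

no

##############
#............#
##...........#
###..........#
#.##.........#
#####........#
#...##.......#
##..###......#
step 8 is ##..###......#, still not uniform .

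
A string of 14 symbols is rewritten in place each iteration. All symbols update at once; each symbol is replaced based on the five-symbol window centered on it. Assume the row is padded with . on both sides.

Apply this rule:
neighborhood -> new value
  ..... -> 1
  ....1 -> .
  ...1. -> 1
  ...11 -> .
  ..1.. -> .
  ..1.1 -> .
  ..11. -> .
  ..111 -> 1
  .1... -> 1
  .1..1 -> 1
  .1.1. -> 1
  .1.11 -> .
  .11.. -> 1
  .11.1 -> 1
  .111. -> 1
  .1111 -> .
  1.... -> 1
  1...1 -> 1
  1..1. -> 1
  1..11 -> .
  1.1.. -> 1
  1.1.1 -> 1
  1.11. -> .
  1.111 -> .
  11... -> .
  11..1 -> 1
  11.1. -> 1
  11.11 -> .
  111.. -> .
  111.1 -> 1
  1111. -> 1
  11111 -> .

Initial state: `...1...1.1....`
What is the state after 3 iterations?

..11..1.11.1.1

iteration 1: 1.1.111.111111
iteration 2: .11..11.....1.
iteration 3: ..11..1.11.1.1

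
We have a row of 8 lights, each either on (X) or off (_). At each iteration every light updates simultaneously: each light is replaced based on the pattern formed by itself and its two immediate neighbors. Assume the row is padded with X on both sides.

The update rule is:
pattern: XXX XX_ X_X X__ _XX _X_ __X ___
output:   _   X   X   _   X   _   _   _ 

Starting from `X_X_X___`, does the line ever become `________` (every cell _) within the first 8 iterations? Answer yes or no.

yes

iteration 1: XX_X____
iteration 2: _XX_____
iteration 3: XXX_____
iteration 4: __X_____
iteration 5: ________
all cells are _ at iteration 5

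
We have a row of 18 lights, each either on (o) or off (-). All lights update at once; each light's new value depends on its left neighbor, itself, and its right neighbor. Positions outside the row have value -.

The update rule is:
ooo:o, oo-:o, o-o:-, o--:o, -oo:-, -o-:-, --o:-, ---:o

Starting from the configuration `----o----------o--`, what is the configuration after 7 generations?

o--o--ooo--ooooooo

ooo--ooooooooo--oo
-ooo--ooooooooo--o
--ooo--ooooooooo--
o--ooo--oooooooooo
-o--ooo--ooooooooo
--o--ooo--oooooooo
o--o--ooo--ooooooo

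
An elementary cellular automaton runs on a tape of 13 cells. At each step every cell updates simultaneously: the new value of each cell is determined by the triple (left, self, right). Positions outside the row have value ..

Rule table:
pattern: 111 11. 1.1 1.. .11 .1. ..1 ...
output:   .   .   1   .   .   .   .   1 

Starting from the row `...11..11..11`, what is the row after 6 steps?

...1111111111

11...........
...1111111111
11...........  (repeats step 1; period 2)
step 6: ...1111111111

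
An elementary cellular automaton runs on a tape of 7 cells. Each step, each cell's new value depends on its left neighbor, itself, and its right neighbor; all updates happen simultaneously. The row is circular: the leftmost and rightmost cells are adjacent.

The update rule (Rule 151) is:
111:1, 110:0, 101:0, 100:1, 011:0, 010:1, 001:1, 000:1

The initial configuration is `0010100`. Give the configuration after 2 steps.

1110111
1100011

1100011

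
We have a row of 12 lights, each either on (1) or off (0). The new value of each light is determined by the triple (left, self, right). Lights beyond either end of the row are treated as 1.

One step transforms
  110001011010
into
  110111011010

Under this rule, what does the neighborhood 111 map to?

At position 0 the neighborhood is 111; the next row has 1 there.

1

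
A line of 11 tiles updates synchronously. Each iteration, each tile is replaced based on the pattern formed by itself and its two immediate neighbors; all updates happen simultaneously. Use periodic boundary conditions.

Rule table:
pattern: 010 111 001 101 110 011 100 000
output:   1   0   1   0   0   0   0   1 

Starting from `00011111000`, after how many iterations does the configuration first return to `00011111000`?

11

iteration 1: 11100000011
iteration 2: 00001111100
iteration 3: 11110000001
iteration 4: 00000111110
iteration 5: 11111000000
iteration 6: 00000011111
iteration 7: 01111100000
iteration 8: 10000001111
iteration 9: 00111110000
iteration 10: 11000000111
iteration 11: 00011111000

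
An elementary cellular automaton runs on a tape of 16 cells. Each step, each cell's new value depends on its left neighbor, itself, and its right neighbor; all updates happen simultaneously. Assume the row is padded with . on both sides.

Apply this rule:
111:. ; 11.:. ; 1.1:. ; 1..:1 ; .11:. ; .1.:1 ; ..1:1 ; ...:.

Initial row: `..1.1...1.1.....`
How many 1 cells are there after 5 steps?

.11.11.11.11....
1...........1...
11.........111..
..1.......1...1.
.111.....111.111
count of 1: 9

9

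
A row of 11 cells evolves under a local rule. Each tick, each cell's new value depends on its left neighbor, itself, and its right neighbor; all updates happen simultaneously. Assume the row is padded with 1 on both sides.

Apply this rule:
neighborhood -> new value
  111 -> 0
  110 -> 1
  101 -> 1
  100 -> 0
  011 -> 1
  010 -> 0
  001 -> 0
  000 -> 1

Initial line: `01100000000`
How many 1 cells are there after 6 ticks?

11101111110
00111000011
00101011010
00010111101
01001100111
10001100100
count of 1: 4

4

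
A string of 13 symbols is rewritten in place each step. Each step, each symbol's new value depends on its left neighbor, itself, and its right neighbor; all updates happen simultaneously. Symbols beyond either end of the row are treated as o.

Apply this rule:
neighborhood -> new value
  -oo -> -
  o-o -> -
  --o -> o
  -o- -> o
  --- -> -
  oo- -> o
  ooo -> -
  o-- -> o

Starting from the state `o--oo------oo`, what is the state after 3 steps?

step 1: ooo-oo----o--
step 2: --o--oo--oooo
step 3: ooooo-ooo----

ooooo-ooo----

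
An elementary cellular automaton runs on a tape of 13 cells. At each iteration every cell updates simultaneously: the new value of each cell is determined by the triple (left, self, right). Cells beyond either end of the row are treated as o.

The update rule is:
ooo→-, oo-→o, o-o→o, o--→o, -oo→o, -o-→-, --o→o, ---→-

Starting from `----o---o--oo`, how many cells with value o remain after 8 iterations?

6

iteration 1: o--o-o-o-ooo-
iteration 2: ooo-o-o-oo-oo
iteration 3: --oo-o-ooooo-
iteration 4: ooooo-oo---oo
iteration 5: ----ooooo-oo-
iteration 6: o--oo---ooooo
iteration 7: oooooo-oo----
iteration 8: -----ooooo--o
count of o: 6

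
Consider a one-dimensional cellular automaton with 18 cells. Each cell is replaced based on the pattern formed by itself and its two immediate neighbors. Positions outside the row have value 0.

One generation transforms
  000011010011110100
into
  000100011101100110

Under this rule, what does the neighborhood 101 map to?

At position 6 the neighborhood is 101; the next row has 0 there.

0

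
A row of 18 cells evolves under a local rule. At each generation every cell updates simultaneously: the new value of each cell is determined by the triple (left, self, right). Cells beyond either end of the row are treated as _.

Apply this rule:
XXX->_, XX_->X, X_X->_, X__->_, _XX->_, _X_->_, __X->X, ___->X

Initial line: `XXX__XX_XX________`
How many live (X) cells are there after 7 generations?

generation 1: __X_X_X__X_XXXXXXX
generation 2: XX______X________X
generation 3: _X_XXXXX__XXXXXXX_
generation 4: X______X_X______X_
generation 5: __XXXXX____XXXXX__
generation 6: XX____X_XXX____X_X
generation 7: _X_XXX____X_XXX___
count of X: 8

8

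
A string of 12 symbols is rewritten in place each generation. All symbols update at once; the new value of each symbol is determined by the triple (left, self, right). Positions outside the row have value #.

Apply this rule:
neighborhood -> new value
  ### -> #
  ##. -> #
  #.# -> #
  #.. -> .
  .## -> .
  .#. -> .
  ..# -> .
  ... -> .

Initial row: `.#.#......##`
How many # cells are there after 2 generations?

2

#.#........#
##..........
count of #: 2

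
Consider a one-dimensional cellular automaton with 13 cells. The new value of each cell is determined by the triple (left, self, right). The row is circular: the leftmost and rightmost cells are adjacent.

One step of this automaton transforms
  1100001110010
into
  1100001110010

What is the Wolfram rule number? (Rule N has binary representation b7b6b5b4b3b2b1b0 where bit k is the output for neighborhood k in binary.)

position 7: 111 → 1  (bit 7 = 1)
position 1: 110 → 1  (bit 6 = 1)
position 12: 101 → 0  (bit 5 = 0)
position 2: 100 → 0  (bit 4 = 0)
position 0: 011 → 1  (bit 3 = 1)
position 11: 010 → 1  (bit 2 = 1)
position 5: 001 → 0  (bit 1 = 0)
position 3: 000 → 0  (bit 0 = 0)
bits b7..b0 = 11001100 = 204

204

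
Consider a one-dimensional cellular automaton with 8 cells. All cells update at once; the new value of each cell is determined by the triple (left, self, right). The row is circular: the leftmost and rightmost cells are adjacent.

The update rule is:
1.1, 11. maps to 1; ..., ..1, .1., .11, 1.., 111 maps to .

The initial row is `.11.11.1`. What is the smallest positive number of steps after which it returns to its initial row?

1.11.11.
.1.11.11
1.1.11.1
11.1.11.
.11.1.11
1.11.1.1
11.11.1.
.11.11.1

8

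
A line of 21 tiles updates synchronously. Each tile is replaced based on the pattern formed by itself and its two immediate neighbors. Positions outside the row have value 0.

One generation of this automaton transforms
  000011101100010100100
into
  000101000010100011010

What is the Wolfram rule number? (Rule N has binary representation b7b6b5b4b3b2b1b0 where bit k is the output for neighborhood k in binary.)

146

position 5: 111 → 1  (bit 7 = 1)
position 6: 110 → 0  (bit 6 = 0)
position 7: 101 → 0  (bit 5 = 0)
position 10: 100 → 1  (bit 4 = 1)
position 4: 011 → 0  (bit 3 = 0)
position 13: 010 → 0  (bit 2 = 0)
position 3: 001 → 1  (bit 1 = 1)
position 0: 000 → 0  (bit 0 = 0)
bits b7..b0 = 10010010 = 146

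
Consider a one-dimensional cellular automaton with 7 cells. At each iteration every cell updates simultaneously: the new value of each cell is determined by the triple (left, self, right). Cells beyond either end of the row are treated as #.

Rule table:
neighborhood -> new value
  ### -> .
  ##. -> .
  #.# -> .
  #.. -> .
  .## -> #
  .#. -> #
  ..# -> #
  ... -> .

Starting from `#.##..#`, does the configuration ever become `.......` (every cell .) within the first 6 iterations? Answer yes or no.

iteration 1: ..#..##
iteration 2: .##.##.
iteration 3: .#..#..
iteration 4: .#.##.#
iteration 5: .#.#..#
iteration 6: .#.#.##
iteration 6 is .#.#.##, still not uniform .

no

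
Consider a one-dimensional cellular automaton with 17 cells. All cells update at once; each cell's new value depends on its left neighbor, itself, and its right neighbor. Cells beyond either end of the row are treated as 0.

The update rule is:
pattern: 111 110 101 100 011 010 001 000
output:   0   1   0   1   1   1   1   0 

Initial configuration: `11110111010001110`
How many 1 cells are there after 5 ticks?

10

10010101011011011
11110101011011011
10010101011011011  (repeats tick 1; period 2)
tick 5: 10010101011011011
count of 1: 10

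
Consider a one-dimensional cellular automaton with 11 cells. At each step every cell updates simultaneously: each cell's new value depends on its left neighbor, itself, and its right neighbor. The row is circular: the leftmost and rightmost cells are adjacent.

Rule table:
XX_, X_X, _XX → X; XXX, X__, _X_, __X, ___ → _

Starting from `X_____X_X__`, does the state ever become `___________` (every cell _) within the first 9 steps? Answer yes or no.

step 1: _______X___
step 2: ___________
all cells are _ at step 2

yes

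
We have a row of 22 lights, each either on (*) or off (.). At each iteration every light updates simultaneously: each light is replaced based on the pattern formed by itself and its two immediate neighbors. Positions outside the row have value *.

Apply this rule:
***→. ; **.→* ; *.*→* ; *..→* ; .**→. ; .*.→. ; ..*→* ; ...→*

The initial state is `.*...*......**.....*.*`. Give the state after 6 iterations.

iteration 1: *.***.******.******.*.
iteration 2: **..**.....**.....**.*
iteration 3: .***.******.******.**.
iteration 4: *..**.....**.....**.**
iteration 5: ***.******.******.**..
iteration 6: ..**.....**.....**.***

..**.....**.....**.***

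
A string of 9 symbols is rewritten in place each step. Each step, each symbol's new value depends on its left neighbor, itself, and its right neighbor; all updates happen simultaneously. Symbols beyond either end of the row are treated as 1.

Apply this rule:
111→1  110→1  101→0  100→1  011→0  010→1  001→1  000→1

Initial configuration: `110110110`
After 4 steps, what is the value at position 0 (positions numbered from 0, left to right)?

step 1: 110010010
step 2: 111111110
step 3: 111111110  (fixed point — unchanged through step 4)
position 0 holds 1

1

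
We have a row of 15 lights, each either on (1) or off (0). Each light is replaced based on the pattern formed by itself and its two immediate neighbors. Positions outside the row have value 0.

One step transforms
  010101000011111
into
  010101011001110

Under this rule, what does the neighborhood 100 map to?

At position 6 the neighborhood is 100; the next row has 0 there.

0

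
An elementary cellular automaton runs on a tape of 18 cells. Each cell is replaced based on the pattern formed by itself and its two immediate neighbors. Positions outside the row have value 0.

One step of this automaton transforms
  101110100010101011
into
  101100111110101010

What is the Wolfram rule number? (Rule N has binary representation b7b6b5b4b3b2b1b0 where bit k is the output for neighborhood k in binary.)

position 3: 111 → 1  (bit 7 = 1)
position 4: 110 → 0  (bit 6 = 0)
position 1: 101 → 0  (bit 5 = 0)
position 7: 100 → 1  (bit 4 = 1)
position 2: 011 → 1  (bit 3 = 1)
position 0: 010 → 1  (bit 2 = 1)
position 9: 001 → 1  (bit 1 = 1)
position 8: 000 → 1  (bit 0 = 1)
bits b7..b0 = 10011111 = 159

159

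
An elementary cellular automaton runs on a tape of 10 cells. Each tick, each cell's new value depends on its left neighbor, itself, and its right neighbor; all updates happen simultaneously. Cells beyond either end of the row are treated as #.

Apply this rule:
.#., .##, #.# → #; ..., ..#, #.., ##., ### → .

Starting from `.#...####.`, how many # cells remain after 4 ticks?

##...#...#
.....#...#
.....#...#  (fixed point — unchanged through tick 4)
count of #: 2

2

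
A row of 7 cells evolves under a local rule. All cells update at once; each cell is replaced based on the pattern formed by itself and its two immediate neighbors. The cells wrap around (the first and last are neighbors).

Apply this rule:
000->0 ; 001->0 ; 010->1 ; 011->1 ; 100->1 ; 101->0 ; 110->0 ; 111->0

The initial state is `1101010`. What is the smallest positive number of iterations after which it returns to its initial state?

1001010
1101010

2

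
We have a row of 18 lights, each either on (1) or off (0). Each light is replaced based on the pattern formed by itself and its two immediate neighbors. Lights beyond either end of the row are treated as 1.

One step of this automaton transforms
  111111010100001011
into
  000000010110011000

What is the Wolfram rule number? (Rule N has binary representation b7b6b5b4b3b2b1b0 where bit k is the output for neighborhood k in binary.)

position 0: 111 → 0  (bit 7 = 0)
position 5: 110 → 0  (bit 6 = 0)
position 6: 101 → 0  (bit 5 = 0)
position 10: 100 → 1  (bit 4 = 1)
position 16: 011 → 0  (bit 3 = 0)
position 7: 010 → 1  (bit 2 = 1)
position 13: 001 → 1  (bit 1 = 1)
position 11: 000 → 0  (bit 0 = 0)
bits b7..b0 = 00010110 = 22

22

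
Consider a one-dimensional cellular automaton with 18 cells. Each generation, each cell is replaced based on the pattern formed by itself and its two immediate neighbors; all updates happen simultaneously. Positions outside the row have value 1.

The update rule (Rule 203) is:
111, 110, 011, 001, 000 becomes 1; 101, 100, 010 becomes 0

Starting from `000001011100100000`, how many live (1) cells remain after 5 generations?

15

011110011101001111
011110111100011111
011110111101111111
011110111101111111  (fixed point — unchanged through generation 5)
count of 1: 15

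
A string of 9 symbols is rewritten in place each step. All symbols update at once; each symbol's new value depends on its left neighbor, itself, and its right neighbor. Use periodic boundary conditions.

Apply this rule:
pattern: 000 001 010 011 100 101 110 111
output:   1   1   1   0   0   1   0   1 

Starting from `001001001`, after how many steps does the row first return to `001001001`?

011011011
100100100
101101101
010010010
110110110
001001001

6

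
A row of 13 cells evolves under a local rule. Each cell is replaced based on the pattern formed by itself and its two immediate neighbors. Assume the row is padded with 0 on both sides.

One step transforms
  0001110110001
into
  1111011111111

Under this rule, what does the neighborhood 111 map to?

At position 4 the neighborhood is 111; the next row has 0 there.

0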